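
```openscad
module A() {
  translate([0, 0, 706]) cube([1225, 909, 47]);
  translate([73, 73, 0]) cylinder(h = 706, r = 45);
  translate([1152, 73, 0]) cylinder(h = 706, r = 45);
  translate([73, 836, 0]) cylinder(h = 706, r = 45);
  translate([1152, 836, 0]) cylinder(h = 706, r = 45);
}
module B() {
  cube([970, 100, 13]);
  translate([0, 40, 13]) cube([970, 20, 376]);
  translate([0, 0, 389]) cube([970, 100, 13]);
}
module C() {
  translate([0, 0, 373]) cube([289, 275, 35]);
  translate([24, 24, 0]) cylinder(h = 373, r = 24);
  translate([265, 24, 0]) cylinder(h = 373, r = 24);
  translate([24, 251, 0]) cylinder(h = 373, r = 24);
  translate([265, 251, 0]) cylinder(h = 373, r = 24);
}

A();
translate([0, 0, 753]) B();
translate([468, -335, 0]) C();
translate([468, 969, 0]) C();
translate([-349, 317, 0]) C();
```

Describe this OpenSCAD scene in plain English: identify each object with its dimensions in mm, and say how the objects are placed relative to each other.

A is a table with a 1225×909 mm rectangular top, 47 mm thick, top surface at z = 753 mm, supported by four round legs of 90 mm diameter, each leg's bounding box inset 28 mm from the nearest pair of top edges, running from the floor.

B is an I-beam lying along x, 970 mm long. Overall section height 402 mm. Two flanges 100 mm wide (y) and 13 mm thick, one on the floor and one at the top; a web 20 mm thick runs between them, centred on the flange width.

C is a four-legged stool. The seat is 289×275 mm, 35 mm thick, top at z = 408 mm. It stands on four round legs, each 48 mm in diameter, from z = 0 to the seat underside, each leg's axis is inset half a diameter from the nearest pair of seat edges (so the leg's bounding box is flush with the corner).

The I-beam is on top of the table. Three stools sit around the table at the −y, +y, −x sides.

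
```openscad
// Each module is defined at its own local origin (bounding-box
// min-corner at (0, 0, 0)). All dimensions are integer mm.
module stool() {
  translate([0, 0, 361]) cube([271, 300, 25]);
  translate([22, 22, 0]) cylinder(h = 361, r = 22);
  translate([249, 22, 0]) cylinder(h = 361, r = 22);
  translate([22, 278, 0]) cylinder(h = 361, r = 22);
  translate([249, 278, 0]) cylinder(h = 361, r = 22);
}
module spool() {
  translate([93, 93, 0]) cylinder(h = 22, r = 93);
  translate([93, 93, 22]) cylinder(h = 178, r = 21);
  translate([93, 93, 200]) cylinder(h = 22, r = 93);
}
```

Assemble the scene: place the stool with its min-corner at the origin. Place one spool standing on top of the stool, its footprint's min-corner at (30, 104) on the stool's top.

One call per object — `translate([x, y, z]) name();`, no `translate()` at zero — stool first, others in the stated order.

stool();
translate([30, 104, 386]) spool();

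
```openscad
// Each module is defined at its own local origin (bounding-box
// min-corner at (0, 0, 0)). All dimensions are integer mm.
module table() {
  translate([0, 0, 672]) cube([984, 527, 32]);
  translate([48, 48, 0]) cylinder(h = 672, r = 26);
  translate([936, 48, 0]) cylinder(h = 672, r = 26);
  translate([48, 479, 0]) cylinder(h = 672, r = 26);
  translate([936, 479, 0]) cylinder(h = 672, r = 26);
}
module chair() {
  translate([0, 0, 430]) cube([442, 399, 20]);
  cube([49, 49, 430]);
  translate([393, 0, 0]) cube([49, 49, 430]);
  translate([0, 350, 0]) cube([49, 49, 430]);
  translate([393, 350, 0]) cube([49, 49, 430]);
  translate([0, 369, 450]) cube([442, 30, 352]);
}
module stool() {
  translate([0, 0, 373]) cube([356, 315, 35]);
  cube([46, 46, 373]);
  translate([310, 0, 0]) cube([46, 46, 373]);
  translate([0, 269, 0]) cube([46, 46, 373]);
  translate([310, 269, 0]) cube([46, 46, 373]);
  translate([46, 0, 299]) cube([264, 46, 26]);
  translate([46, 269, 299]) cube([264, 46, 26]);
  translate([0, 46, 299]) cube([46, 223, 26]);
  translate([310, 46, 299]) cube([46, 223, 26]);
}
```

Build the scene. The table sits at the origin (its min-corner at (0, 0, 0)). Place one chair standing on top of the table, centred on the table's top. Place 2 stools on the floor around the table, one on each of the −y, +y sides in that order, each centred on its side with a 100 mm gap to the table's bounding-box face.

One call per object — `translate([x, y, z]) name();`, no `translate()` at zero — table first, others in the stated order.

table();
translate([271, 64, 704]) chair();
translate([314, -415, 0]) stool();
translate([314, 627, 0]) stool();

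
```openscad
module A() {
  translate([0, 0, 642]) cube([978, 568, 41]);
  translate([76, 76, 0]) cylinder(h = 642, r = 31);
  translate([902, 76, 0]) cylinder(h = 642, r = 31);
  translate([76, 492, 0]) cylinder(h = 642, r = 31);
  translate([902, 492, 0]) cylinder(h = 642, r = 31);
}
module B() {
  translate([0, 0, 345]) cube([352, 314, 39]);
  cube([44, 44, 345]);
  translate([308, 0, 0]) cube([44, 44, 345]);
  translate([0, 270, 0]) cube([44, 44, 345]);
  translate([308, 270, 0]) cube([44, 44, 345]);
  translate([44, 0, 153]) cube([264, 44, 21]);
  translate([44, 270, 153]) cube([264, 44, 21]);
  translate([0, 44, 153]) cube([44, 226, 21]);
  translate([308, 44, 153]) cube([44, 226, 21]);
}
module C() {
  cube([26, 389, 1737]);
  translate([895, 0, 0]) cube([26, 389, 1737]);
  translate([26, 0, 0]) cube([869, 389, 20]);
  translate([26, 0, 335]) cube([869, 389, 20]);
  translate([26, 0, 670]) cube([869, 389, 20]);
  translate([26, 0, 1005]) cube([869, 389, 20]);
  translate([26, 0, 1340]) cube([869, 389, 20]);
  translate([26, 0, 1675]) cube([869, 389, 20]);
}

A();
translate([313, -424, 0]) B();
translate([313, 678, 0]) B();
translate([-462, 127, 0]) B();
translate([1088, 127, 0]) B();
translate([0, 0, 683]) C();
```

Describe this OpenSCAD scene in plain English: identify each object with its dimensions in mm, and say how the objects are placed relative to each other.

A is a table with a 978×568 mm rectangular top, 41 mm thick, top surface at z = 683 mm, supported by four round legs of 62 mm diameter, each leg's bounding box inset 45 mm from the nearest pair of top edges, running from the floor.

B is a four-legged stool. The seat is 352×314 mm, 39 mm thick, top at z = 384 mm. It stands on four square legs, each 44×44 mm in cross-section, from z = 0 to the seat underside, each flush with a corner of the seat. Four stretchers, 44 mm wide and 21 mm tall, connect adjacent legs with their undersides at z = 153 mm, each running between the inner faces of the legs it joins and aligned with the legs' outer faces on the other axis.

C is a bookshelf 921 mm wide overall, 389 mm deep and 1737 mm tall. The two sides are 26 mm thick vertical panels. 6 horizontal shelves of 20 mm thickness span between the inner faces of the sides; the lowest shelf sits on the floor and shelves are stacked with a clear vertical gap of 315 mm between each pair.

Four stools sit around the table at the −y, +y, −x, +x sides. The bookshelf is on top of the table.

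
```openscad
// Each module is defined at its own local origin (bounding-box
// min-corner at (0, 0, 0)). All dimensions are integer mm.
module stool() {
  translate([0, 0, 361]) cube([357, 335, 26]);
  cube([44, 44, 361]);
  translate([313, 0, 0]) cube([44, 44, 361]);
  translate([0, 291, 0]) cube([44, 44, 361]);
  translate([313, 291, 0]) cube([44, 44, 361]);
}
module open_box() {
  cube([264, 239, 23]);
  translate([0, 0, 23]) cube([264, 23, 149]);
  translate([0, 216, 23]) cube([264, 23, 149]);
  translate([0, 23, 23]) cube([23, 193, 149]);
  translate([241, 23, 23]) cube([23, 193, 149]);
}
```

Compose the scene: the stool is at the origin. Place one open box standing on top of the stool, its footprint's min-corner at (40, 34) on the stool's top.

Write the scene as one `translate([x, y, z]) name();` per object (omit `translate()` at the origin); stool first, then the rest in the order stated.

stool();
translate([40, 34, 387]) open_box();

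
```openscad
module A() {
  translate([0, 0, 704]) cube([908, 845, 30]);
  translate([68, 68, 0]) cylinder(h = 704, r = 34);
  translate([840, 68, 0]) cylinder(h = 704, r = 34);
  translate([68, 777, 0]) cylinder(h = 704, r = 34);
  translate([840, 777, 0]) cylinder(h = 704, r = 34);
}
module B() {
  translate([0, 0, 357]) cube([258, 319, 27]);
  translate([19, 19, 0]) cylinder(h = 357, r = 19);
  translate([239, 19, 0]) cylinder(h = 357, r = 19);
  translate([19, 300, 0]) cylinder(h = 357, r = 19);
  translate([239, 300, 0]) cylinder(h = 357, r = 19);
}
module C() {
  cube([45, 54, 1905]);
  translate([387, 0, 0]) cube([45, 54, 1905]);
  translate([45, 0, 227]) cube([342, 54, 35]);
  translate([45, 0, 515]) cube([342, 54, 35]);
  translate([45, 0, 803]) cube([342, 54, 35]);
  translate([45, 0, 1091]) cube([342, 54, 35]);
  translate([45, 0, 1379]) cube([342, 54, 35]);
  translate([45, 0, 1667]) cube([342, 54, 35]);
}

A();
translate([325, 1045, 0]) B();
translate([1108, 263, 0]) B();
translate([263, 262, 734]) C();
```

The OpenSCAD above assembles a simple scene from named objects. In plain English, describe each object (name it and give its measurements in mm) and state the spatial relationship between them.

A is a table with a 908×845 mm rectangular top, 30 mm thick, top surface at z = 734 mm, supported by four round legs of 68 mm diameter, each leg's bounding box inset 34 mm from the nearest pair of top edges, running from the floor.

B is a four-legged stool. The seat is a 258×319×27 mm slab whose top surface is at z = 384 mm; four round legs, each 38 mm in diameter, run from the floor (z = 0) to the underside of the seat, each leg's axis is inset half a diameter from the nearest pair of seat edges (so the leg's bounding box is flush with the corner).

C is a straight ladder. Two 45×54 mm vertical rails, 1905 mm tall, stand 432 mm apart (outside-to-outside) with their front faces coplanar on the −y side. 6 rungs, each 54 mm deep and 35 mm tall, span between the inner faces of the rails, front faces flush with the rails. The lowest rung's underside is at z = 227 mm and rungs are spaced 288 mm apart (underside to underside).

Two stools sit around the table at the +y, +x sides. The ladder is on top of the table.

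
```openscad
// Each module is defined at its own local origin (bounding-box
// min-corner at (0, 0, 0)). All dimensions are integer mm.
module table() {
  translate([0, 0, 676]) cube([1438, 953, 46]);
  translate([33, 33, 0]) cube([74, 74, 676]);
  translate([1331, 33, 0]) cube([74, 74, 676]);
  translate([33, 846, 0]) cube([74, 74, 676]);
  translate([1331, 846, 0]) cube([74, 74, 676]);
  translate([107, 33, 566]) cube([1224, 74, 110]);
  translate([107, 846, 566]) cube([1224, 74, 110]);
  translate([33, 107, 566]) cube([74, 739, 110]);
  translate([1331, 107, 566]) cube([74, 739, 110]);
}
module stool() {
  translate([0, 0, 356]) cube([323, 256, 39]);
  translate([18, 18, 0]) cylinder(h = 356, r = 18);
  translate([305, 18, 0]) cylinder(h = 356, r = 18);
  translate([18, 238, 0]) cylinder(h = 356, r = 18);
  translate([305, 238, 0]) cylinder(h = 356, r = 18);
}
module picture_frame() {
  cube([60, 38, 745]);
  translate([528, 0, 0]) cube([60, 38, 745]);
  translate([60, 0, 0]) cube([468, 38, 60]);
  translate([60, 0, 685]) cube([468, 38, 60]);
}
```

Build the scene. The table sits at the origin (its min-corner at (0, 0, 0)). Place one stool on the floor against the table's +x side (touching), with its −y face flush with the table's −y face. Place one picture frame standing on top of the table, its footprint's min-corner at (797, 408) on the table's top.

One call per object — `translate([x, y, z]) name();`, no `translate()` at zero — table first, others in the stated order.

table();
translate([1438, 0, 0]) stool();
translate([797, 408, 722]) picture_frame();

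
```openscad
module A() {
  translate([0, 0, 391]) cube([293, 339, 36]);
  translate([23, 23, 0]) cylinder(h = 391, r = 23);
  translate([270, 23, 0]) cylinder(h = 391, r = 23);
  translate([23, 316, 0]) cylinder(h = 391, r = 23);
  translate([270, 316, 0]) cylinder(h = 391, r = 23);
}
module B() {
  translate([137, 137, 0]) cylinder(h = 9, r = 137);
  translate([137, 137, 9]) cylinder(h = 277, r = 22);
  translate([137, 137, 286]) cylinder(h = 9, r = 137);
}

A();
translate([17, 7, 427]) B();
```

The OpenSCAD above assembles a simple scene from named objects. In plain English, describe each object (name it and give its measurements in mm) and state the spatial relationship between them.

A is a simple wooden stool: a rectangular seat 293 mm (x) by 339 mm (y), 36 mm thick, top face at z = 427 mm, on four round legs, each 46 mm in diameter. The legs rest on z = 0, each leg's axis is inset half a diameter from the nearest pair of seat edges (so the leg's bounding box is flush with the corner).

B is a spool: two coaxial disc flanges of radius 137 mm and thickness 9 mm, joined by a core cylinder of radius 22 mm and height 277 mm. The lower flange rests on z = 0 and the three cylinders share a vertical axis.

The spool is on top of the stool.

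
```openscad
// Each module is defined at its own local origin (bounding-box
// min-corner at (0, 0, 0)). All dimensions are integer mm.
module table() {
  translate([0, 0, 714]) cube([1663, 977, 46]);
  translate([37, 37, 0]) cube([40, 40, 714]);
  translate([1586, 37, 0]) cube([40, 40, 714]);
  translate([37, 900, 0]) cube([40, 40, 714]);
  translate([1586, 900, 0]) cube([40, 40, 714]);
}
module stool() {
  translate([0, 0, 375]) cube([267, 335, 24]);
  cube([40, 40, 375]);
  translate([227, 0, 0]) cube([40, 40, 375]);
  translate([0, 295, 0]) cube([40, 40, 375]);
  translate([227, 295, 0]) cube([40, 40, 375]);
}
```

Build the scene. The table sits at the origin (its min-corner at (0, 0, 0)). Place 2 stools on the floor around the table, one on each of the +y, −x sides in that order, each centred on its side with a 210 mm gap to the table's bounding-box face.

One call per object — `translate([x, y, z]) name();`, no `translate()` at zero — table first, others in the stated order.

table();
translate([698, 1187, 0]) stool();
translate([-477, 321, 0]) stool();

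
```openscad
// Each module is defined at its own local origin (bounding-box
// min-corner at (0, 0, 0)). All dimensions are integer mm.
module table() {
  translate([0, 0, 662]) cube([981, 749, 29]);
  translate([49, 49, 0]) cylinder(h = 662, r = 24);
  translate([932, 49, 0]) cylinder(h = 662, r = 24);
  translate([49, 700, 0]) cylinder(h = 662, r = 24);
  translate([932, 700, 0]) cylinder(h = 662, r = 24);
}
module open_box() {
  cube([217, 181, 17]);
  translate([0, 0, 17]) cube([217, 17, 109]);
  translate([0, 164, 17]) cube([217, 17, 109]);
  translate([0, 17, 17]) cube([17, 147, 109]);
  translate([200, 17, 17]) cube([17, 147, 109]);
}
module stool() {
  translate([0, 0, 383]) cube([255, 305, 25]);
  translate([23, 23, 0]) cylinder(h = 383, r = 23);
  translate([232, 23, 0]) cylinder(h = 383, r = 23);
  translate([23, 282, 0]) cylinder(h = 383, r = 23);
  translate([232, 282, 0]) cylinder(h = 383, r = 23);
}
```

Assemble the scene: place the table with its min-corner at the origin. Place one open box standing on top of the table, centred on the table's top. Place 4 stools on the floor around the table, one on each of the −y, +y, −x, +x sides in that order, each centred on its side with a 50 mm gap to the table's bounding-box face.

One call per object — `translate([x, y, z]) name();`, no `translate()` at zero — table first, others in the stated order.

table();
translate([382, 284, 691]) open_box();
translate([363, -355, 0]) stool();
translate([363, 799, 0]) stool();
translate([-305, 222, 0]) stool();
translate([1031, 222, 0]) stool();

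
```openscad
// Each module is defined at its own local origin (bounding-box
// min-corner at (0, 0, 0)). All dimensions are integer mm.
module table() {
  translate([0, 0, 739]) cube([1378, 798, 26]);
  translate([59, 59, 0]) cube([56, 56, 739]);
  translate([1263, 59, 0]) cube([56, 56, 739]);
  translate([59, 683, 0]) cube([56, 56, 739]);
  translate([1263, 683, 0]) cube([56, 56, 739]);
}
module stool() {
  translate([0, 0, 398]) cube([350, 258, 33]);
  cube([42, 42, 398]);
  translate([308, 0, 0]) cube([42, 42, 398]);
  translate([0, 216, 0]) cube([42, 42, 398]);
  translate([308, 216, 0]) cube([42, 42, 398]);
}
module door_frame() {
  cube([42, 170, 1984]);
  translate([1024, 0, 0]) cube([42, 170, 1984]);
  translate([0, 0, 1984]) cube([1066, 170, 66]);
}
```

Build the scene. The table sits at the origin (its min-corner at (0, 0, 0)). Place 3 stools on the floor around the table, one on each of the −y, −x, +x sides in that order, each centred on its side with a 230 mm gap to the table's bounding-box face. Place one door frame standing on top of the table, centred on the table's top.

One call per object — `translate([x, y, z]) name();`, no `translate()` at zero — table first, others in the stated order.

table();
translate([514, -488, 0]) stool();
translate([-580, 270, 0]) stool();
translate([1608, 270, 0]) stool();
translate([156, 314, 765]) door_frame();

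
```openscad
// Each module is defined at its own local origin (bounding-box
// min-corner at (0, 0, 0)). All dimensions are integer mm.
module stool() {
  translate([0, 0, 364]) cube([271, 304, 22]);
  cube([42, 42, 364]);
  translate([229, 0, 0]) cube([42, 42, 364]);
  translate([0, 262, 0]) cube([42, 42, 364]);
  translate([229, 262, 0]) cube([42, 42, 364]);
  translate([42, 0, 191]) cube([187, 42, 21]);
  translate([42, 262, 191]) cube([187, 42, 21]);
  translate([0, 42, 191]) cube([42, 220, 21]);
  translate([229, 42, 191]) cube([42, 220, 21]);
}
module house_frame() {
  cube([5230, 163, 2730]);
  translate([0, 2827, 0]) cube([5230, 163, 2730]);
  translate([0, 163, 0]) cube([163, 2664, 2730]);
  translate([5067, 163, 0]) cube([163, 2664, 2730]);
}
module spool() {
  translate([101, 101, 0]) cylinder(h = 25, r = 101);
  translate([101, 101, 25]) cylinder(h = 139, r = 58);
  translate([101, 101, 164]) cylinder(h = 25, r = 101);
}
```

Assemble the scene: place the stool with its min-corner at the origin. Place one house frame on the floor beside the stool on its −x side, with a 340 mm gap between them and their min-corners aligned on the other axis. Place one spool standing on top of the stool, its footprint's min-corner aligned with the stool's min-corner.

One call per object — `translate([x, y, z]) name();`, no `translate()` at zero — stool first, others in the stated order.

stool();
translate([-5570, 0, 0]) house_frame();
translate([0, 0, 386]) spool();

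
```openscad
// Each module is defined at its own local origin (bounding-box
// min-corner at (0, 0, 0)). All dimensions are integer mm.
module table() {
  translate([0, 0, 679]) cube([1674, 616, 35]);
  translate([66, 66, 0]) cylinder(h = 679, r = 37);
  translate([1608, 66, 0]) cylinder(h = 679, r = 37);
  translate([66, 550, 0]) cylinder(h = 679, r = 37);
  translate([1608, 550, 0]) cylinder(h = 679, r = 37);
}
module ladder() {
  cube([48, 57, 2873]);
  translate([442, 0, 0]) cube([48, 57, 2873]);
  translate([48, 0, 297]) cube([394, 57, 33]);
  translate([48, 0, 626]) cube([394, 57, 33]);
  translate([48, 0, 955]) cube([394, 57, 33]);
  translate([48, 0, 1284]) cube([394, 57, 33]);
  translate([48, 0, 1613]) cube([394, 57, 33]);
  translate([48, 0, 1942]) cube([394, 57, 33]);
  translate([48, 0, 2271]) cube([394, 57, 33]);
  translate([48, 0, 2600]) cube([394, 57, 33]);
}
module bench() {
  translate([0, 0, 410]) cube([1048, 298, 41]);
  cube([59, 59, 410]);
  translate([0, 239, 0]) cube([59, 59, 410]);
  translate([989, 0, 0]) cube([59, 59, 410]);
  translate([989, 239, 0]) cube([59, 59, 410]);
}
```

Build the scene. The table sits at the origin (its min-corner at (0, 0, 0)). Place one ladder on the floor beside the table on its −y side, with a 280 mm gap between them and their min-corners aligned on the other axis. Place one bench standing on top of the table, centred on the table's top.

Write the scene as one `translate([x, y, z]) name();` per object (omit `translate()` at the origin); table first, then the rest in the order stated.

table();
translate([0, -337, 0]) ladder();
translate([313, 159, 714]) bench();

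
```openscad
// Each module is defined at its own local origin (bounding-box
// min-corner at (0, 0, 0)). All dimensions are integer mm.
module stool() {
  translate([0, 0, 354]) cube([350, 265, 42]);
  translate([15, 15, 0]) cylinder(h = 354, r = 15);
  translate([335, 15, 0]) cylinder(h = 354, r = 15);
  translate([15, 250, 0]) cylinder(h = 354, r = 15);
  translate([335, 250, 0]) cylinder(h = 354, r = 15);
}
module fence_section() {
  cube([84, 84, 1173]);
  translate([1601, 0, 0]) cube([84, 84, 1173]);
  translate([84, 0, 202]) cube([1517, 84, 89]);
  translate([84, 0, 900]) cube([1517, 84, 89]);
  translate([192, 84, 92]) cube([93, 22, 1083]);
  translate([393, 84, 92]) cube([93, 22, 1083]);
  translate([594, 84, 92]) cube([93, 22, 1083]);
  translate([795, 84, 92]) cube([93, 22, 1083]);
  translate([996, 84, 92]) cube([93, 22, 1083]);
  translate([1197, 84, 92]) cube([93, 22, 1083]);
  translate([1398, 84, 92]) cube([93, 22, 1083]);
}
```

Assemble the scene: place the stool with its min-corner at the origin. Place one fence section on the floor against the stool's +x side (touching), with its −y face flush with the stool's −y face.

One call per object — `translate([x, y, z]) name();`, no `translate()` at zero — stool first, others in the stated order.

stool();
translate([350, 0, 0]) fence_section();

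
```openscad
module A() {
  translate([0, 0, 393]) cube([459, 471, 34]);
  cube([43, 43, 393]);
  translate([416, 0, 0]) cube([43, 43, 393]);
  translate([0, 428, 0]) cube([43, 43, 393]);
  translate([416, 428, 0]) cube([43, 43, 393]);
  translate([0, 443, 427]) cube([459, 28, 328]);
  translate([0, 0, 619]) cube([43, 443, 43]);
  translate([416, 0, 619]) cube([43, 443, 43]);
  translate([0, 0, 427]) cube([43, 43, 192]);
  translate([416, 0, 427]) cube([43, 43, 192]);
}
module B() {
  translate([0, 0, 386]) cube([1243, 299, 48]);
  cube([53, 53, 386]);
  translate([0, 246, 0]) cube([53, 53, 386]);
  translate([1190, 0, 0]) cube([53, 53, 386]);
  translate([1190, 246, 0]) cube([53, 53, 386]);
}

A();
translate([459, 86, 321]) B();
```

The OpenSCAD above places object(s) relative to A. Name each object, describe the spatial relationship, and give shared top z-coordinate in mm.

Both tops at z = 755 mm.

A is a chair. B is a bench. The bench is beside the chair with their tops flush at z = 755. The shared top z-coordinate is 755 mm.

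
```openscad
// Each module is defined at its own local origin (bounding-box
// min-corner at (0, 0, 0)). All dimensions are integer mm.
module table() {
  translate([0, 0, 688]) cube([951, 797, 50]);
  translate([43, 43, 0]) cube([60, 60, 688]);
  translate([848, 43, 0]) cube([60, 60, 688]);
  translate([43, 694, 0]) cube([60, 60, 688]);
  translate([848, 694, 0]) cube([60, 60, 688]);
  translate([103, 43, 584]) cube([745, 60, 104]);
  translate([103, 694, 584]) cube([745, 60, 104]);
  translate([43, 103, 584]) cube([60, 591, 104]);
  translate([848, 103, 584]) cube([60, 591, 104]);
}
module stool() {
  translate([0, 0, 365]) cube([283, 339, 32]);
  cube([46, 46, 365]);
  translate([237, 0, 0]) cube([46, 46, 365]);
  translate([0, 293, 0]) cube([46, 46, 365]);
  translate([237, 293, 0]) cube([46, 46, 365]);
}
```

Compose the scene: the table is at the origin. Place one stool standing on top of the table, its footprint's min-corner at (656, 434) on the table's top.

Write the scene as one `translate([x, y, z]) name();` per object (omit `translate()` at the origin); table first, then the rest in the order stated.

table();
translate([656, 434, 738]) stool();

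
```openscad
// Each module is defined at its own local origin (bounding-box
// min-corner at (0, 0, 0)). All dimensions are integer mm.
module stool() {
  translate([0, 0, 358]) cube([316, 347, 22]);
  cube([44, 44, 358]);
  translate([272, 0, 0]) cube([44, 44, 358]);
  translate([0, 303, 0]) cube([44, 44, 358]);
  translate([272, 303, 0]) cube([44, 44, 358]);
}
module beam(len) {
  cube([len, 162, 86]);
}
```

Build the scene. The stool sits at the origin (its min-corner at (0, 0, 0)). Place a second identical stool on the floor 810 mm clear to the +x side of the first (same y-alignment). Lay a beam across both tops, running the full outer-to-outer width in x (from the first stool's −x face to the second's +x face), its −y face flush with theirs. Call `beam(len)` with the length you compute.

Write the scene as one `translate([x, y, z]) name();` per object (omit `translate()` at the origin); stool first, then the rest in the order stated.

stool();
translate([1126, 0, 0]) stool();
translate([0, 0, 380]) beam(1442);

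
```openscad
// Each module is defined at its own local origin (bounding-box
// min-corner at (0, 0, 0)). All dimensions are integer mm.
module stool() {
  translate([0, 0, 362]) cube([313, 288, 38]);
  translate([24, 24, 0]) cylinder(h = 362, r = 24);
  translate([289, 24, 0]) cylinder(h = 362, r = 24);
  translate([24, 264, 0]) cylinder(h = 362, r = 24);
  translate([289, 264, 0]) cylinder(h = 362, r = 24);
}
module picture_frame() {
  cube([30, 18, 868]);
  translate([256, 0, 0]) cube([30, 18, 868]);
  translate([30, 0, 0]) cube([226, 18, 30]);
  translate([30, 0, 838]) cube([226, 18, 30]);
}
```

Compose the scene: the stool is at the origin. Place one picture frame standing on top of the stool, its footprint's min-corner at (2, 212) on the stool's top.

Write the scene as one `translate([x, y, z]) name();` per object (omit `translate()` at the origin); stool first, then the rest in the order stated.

stool();
translate([2, 212, 400]) picture_frame();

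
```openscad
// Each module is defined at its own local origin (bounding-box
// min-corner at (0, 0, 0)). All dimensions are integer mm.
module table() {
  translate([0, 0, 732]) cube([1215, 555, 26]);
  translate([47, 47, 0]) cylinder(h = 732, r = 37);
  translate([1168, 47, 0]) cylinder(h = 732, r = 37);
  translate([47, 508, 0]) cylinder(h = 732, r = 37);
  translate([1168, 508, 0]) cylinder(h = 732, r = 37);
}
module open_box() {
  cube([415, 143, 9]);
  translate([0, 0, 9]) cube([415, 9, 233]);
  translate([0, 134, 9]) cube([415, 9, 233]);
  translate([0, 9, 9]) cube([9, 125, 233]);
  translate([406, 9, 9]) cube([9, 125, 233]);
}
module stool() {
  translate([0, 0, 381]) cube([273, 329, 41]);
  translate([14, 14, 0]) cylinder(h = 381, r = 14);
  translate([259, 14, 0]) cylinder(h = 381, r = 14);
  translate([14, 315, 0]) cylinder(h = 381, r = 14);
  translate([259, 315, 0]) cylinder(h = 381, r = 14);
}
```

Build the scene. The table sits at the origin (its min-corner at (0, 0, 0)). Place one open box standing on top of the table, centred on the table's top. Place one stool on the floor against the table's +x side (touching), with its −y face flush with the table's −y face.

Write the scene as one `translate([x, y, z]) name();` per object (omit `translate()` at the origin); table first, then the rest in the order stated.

table();
translate([400, 206, 758]) open_box();
translate([1215, 0, 0]) stool();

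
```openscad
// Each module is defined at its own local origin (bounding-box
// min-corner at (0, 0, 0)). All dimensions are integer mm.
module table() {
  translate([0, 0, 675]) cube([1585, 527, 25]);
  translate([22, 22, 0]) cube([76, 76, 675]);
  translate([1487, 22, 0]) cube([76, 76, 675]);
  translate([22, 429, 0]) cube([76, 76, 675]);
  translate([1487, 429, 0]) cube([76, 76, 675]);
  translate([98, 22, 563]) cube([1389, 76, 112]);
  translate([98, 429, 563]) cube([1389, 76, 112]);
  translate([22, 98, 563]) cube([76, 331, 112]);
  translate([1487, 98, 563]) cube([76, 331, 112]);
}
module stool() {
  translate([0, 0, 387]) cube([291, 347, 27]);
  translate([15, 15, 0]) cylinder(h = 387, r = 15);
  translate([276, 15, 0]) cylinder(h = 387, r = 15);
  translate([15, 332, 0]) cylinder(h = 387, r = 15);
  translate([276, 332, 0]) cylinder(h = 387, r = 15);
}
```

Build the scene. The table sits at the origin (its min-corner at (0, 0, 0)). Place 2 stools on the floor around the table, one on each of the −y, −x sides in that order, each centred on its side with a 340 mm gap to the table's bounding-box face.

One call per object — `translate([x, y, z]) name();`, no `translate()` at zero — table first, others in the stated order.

table();
translate([647, -687, 0]) stool();
translate([-631, 90, 0]) stool();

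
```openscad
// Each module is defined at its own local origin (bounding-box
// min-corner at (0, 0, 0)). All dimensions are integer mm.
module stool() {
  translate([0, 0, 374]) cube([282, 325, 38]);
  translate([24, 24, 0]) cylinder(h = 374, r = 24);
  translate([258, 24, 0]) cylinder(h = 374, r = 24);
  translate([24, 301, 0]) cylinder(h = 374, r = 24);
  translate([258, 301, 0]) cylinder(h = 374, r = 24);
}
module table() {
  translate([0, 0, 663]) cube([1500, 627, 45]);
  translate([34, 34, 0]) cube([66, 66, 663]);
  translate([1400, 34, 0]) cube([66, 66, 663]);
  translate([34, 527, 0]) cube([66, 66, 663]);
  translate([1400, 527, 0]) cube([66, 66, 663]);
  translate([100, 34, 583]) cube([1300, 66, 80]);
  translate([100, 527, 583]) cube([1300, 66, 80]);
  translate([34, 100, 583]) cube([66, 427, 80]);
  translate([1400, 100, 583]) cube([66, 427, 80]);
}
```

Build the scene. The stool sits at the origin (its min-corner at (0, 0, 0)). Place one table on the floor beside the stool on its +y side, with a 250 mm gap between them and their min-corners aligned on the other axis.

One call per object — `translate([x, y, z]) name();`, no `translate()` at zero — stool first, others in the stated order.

stool();
translate([0, 575, 0]) table();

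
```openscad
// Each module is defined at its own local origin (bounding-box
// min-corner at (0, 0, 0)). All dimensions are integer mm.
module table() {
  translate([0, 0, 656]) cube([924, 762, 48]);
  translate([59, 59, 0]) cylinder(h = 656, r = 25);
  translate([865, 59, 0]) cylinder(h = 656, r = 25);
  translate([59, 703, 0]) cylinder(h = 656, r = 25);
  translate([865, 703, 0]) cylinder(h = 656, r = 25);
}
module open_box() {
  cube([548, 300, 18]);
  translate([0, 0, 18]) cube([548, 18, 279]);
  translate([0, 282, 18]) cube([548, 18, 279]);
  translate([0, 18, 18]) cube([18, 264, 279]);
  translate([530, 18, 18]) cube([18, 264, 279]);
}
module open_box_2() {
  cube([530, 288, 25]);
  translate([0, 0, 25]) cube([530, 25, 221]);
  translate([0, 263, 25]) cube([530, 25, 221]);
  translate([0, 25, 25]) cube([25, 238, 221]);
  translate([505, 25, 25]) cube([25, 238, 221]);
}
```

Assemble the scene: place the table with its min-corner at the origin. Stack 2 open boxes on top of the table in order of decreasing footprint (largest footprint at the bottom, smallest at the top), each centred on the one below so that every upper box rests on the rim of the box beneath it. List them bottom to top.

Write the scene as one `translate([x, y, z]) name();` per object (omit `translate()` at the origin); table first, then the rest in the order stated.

table();
translate([188, 231, 704]) open_box();
translate([197, 237, 1001]) open_box_2();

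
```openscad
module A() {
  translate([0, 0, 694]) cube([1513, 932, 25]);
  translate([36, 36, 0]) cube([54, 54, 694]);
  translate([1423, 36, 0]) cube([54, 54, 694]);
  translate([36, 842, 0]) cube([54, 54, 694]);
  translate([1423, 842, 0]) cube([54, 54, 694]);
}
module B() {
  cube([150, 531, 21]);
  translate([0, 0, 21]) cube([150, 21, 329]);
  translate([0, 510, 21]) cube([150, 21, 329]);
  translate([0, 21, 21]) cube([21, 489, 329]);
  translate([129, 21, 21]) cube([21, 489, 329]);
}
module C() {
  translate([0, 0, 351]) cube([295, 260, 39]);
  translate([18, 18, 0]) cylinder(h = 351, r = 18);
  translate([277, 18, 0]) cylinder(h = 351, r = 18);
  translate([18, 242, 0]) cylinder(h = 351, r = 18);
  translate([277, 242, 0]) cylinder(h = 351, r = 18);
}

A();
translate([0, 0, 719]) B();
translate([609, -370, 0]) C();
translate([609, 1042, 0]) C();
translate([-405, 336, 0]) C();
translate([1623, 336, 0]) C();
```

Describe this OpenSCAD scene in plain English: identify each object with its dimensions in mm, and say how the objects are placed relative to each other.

A is a table with a 1513×932 mm rectangular top, 25 mm thick, top surface at z = 719 mm, supported by four 54×54 mm square legs, each inset 36 mm from the nearest pair of top edges, running from the floor.

B is an open-topped rectangular box: outside dimensions 150×531×350 mm, with a uniform wall and base thickness of 21 mm. The base is a full 150×531 slab on the floor; four walls sit on top of the base. The front and back walls (the −y and +y sides) span the full width; the two side walls fit between them.

C is a four-legged stool. The seat is a 295×260×39 mm slab whose top surface is at z = 390 mm; four round legs, each 36 mm in diameter, run from the floor (z = 0) to the underside of the seat, each leg's axis is inset half a diameter from the nearest pair of seat edges (so the leg's bounding box is flush with the corner).

The open box is on top of the table. Four stools sit around the table at the −y, +y, −x, +x sides.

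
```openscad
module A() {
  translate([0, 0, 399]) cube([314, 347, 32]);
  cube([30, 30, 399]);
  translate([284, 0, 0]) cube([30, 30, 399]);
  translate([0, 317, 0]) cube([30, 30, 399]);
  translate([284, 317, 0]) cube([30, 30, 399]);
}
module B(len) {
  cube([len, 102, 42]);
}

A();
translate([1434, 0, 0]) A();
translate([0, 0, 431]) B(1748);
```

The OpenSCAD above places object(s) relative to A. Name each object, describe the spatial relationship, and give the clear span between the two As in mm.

A is a stool. B is a beam. A beam spans the tops of two stools. The clear span between the two stools is 1120 mm.

Second stool starts at x = 1434; first ends at x = 314; clear span = 1434 − 314 = 1120 mm.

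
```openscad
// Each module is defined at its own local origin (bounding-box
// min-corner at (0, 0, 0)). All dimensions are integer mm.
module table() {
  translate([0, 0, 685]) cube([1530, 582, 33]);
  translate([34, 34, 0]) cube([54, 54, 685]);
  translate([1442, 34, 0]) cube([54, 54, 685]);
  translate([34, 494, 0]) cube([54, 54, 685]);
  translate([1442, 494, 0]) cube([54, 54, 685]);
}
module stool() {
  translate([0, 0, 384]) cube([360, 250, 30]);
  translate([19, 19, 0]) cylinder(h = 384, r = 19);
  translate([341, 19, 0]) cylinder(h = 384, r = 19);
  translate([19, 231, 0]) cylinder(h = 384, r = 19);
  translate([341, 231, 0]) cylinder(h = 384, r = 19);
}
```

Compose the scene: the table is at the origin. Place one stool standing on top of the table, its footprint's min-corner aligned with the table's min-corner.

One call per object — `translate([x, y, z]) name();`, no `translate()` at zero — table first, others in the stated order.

table();
translate([0, 0, 718]) stool();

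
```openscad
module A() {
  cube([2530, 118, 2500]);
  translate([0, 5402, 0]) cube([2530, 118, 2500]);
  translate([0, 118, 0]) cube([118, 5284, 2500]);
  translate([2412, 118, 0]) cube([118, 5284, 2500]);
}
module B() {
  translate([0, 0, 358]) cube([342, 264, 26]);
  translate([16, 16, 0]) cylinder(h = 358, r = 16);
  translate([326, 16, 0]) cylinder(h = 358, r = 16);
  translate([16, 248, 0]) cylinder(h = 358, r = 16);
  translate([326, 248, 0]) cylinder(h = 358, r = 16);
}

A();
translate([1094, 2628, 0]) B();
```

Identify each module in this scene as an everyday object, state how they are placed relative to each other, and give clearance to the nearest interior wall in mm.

A is a house frame. B is a stool. The stool sits inside the house frame, centred. The clearance to the nearest interior wall is 976 mm.

Clearances: x = 976, y = 2510; minimum 976 mm.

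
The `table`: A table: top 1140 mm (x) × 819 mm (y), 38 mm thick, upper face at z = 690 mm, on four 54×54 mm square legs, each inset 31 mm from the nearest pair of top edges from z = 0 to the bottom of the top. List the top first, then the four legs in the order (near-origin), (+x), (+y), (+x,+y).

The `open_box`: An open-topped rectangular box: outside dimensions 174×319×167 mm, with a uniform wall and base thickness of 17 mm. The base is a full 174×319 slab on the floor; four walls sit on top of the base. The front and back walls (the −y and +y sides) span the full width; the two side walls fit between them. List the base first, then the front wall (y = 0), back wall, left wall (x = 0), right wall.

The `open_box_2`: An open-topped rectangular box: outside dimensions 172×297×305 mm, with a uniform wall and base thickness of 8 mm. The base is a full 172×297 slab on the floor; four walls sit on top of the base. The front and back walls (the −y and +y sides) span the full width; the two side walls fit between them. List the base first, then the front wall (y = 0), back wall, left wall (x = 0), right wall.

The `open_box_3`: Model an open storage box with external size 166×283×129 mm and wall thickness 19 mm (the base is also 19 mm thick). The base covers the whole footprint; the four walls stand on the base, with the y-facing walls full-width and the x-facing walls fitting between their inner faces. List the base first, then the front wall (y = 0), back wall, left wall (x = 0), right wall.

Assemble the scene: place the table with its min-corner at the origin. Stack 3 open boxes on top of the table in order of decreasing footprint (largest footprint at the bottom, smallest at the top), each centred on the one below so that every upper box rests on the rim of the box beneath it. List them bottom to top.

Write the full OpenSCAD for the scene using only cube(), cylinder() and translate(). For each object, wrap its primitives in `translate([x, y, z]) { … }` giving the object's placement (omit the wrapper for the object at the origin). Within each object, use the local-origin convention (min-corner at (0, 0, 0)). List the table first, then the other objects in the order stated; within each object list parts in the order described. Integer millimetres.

translate([0, 0, 652]) cube([1140, 819, 38]);
translate([31, 31, 0]) cube([54, 54, 652]);
translate([1055, 31, 0]) cube([54, 54, 652]);
translate([31, 734, 0]) cube([54, 54, 652]);
translate([1055, 734, 0]) cube([54, 54, 652]);
translate([483, 250, 690]) {
  cube([174, 319, 17]);
  translate([0, 0, 17]) cube([174, 17, 150]);
  translate([0, 302, 17]) cube([174, 17, 150]);
  translate([0, 17, 17]) cube([17, 285, 150]);
  translate([157, 17, 17]) cube([17, 285, 150]);
}
translate([484, 261, 857]) {
  cube([172, 297, 8]);
  translate([0, 0, 8]) cube([172, 8, 297]);
  translate([0, 289, 8]) cube([172, 8, 297]);
  translate([0, 8, 8]) cube([8, 281, 297]);
  translate([164, 8, 8]) cube([8, 281, 297]);
}
translate([487, 268, 1162]) {
  cube([166, 283, 19]);
  translate([0, 0, 19]) cube([166, 19, 110]);
  translate([0, 264, 19]) cube([166, 19, 110]);
  translate([0, 19, 19]) cube([19, 245, 110]);
  translate([147, 19, 19]) cube([19, 245, 110]);
}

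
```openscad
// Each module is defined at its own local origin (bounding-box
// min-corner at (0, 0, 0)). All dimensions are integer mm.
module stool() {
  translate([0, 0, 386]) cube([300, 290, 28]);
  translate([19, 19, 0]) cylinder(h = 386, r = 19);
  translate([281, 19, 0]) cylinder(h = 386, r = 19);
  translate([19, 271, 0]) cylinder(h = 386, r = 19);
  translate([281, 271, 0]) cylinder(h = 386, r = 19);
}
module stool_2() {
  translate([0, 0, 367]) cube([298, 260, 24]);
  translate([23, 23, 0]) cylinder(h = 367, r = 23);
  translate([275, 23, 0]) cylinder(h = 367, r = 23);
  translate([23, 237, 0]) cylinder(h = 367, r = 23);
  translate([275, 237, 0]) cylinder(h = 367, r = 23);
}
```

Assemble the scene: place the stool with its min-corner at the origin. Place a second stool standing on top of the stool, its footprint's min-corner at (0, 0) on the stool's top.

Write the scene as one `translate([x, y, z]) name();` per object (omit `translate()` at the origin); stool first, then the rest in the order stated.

stool();
translate([0, 0, 414]) stool_2();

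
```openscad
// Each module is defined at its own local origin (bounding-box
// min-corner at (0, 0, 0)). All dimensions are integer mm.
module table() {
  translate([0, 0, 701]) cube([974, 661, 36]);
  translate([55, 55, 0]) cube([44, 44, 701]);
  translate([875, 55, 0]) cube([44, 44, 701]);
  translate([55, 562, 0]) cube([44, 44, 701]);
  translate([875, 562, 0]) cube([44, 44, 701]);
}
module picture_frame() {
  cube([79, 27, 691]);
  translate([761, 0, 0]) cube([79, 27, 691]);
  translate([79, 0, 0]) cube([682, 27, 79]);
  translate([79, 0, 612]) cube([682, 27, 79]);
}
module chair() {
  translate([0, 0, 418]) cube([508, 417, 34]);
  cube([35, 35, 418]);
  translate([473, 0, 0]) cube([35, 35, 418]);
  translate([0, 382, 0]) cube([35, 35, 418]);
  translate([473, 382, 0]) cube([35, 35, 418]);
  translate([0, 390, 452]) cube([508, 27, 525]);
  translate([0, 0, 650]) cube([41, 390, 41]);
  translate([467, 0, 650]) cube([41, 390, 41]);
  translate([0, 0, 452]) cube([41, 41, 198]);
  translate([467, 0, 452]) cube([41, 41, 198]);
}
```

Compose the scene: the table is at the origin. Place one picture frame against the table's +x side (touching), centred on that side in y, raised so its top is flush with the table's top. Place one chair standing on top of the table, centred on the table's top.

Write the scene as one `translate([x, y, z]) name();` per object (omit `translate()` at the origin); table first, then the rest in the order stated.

table();
translate([974, 317, 46]) picture_frame();
translate([233, 122, 737]) chair();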